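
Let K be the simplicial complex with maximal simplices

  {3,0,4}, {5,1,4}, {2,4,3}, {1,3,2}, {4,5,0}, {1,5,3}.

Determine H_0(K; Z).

H_0 ≅ Z.

Order the vertices as 0 < 1 < 2 < 3 < 4 < 5. Listing each simplex with vertices in this order, K has dimension 2 with simplices:

  0-simplices (6): [0], [1], [2], [3], [4], [5]
  1-simplices (12): [0,3], [0,4], [0,5], [1,2], [1,3], [1,4], [1,5], [2,3], [2,4], [3,4], [3,5], [4,5]
  2-simplices (6): [0,3,4], [0,4,5], [1,2,3], [1,3,5], [1,4,5], [2,3,4]

giving chain groups C_0 ≅ Z^6, C_1 ≅ Z^12, C_2 ≅ Z^6.

∂_1: C_1 → C_0 is given by ∂[p,q] = [q] − [p]. For instance
  ∂[4,5] = [5] − [4].
The resulting 6×12 matrix has rank 5, and its Smith normal form has invariant factors (1,1,1,1,1).

The boundary map ∂_2: C_2 → C_1 acts by ∂[p,q,r] = [q,r] − [p,r] + [p,q]. For instance
  ∂[0,4,5] = [4,5] − [0,5] + [0,4],
  ∂[1,3,5] = [3,5] − [1,5] + [1,3].
As a 12×6 matrix over Z this has rank 6, with invariant factors (1,1,1,1,1,1).

From H_k ≅ ker(∂_k) / im(∂_{k+1}) we obtain:

  H_0: rank C_0 − rank ∂_1 = 6 − 5 = 1, and the invariant factors of ∂_1 are all 1, so H_0 = Z.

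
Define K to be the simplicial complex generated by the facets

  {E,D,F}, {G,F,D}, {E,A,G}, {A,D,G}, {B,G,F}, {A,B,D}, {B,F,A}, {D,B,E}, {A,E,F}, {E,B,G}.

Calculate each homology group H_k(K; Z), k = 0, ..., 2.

Take the total order A < B < D < E < F < G on the vertex set. Then K (dimension 2) consists of the simplices:

  0-simplices (6): A, B, D, E, F, G
  1-simplices (15): AB, AD, AE, AF, AG, BD, BE, BF, BG, DE, DF, DG, EF, EG, FG
  2-simplices (10): ABD, ABF, ADG, AEF, AEG, BDE, BEG, BFG, DEF, DFG

so the chain groups are C_0 ≅ Z^6, C_1 ≅ Z^15, C_2 ≅ Z^10.

Boundary ∂_1: C_1 → C_0 sends each edge [p,q] (with p < q) to q − p.
The 6×15 boundary matrix has rank 5 and Smith normal form diag(1,1,1,1,1).

∂_2: C_2 → C_1 acts by ∂[p,q,r] = [q,r] − [p,r] + [p,q]. For instance
  ∂ADG = DG − AG + AD,
  ∂BEG = EG − BG + BE.
The resulting 15×10 matrix has rank 10, and its Smith normal form has invariant factors (1,1,1,1,1,1,1,1,1,2).

Reading off H_k = ker ∂_k / im ∂_{k+1}:

  H_0: rank C_0 − rank ∂_1 = 6 − 5 = 1, and the invariant factors of ∂_1 are all 1, so H_0 ≅ Z.
  H_1: rank ker ∂_1 − rank ∂_2 = (15 − 5) − 10 = 0, and ∂_2 has invariant factor 2 > 1, so H_1 ≅ Z/2.
  H_2: rank ker ∂_2 − rank ∂_3 = (10 − 10) − 0 = 0, and there is no ∂_3, so H_2 ≅ 0.

(K is a triangulation of the real projective plane RP^2.)

H_0 = Z,  H_1 = Z/2,  H_2 = 0.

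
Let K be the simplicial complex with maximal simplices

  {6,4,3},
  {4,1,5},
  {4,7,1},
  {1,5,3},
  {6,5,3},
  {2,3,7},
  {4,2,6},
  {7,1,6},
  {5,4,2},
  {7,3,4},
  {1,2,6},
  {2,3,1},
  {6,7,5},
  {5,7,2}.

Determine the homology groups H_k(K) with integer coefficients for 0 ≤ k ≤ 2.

We work with the vertex ordering 1 < 2 < 3 < 4 < 5 < 6 < 7. The simplices of K, each written with vertices in increasing order, are:

  0-simplices (7): [1], [2], [3], [4], [5], [6], [7]
  1-simplices (21): [1,2], [1,3], [1,4], [1,5], [1,6], [1,7], [2,3], [2,4], [2,5], [2,6], [2,7], [3,4], [3,5], [3,6], [3,7], [4,5], [4,6], [4,7], [5,6], [5,7], [6,7]
  2-simplices (14): [1,2,3], [1,2,6], [1,3,5], [1,4,5], [1,4,7], [1,6,7], [2,3,7], [2,4,5], [2,4,6], [2,5,7], [3,4,6], [3,4,7], [3,5,6], [5,6,7]

Hence C_0 ≅ Z^7, C_1 ≅ Z^21, C_2 ≅ Z^14.

∂_1: C_1 → C_0 maps an edge to its endpoints' difference, ∂[p,q] = q − p. For instance
  ∂[1,4] = [4] − [1].
The 7×21 boundary matrix has rank 6 and Smith normal form diag(1,1,1,1,1,1).

Boundary ∂_2: C_2 → C_1 sends each 2-simplex [p,q,r] to [q,r] − [p,r] + [p,q]. For instance
  ∂[3,4,7] = [4,7] − [3,7] + [3,4],
  ∂[2,5,7] = [5,7] − [2,7] + [2,5].
The resulting 21×14 matrix has rank 13, and its Smith normal form has invariant factors (1,1,1,1,1,1,1,1,1,1,1,1,1).

Computing H_k = (kernel of ∂_k) / (image of ∂_{k+1}):

  H_0: rank C_0 − rank ∂_1 = 7 − 6 = 1, and the invariant factors of ∂_1 are all 1, so H_0 = Z.
  H_1: rank ker ∂_1 − rank ∂_2 = (21 − 6) − 13 = 2, and the invariant factors of ∂_2 are all 1, so H_1 = Z^2.
  H_2: rank ker ∂_2 − rank ∂_3 = (14 − 13) − 0 = 1, and there is no ∂_3, so H_2 = Z.

(K is a triangulation of the torus T^2.)

H_0 ≅ Z,  H_1 ≅ Z^2,  H_2 ≅ Z.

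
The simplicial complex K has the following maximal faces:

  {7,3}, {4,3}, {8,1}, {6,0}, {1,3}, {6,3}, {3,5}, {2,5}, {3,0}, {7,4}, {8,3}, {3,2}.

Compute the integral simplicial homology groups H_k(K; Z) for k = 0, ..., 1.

H_0 ≅ Z,  H_1 ≅ Z^4.

Take the total order 0 < 1 < 2 < 3 < 4 < 5 < 6 < 7 < 8 on the vertex set. Then K (dimension 1) consists of the simplices:

  0-simplices (9): [0], [1], [2], [3], [4], [5], [6], [7], [8]
  1-simplices (12): [0,3], [0,6], [1,3], [1,8], [2,3], [2,5], [3,4], [3,5], [3,6], [3,7], [3,8], [4,7]

so the chain groups are C_0 ≅ Z^9, C_1 ≅ Z^12.

∂_1: C_1 → C_0 is given by ∂[p,q] = [q] − [p]. For instance
  ∂[4,7] = [7] − [4].
As a 9×12 matrix over Z this has rank 8, with invariant factors (1,1,1,1,1,1,1,1).

Now H_k = ker ∂_k / im ∂_{k+1}, so:

  H_0: rank C_0 − rank ∂_1 = 9 − 8 = 1, and the invariant factors of ∂_1 are all 1, so H_0 ≅ Z.
  H_1: rank ker ∂_1 − rank ∂_2 = (12 − 8) − 0 = 4, and there is no ∂_2, so H_1 ≅ Z^4.

As a check, the Euler characteristic is 9 − 12 = -3, which agrees with 1 − 4 = -3.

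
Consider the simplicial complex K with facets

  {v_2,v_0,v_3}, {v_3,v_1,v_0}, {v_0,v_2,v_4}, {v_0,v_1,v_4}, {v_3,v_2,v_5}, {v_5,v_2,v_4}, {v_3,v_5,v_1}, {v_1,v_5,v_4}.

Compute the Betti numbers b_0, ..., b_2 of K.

Order the vertices as v_0 < v_1 < v_2 < v_3 < v_4 < v_5. Listing each simplex with vertices in this order, K has dimension 2 with simplices:

  0-simplices (6): [v_0], [v_1], [v_2], [v_3], [v_4], [v_5]
  1-simplices (12): [v_0,v_1], [v_0,v_2], [v_0,v_3], [v_0,v_4], [v_1,v_3], [v_1,v_4], [v_1,v_5], [v_2,v_3], [v_2,v_4], [v_2,v_5], [v_3,v_5], [v_4,v_5]
  2-simplices (8): [v_0,v_1,v_3], [v_0,v_1,v_4], [v_0,v_2,v_3], [v_0,v_2,v_4], [v_1,v_3,v_5], [v_1,v_4,v_5], [v_2,v_3,v_5], [v_2,v_4,v_5]

Hence C_0 ≅ Z^6, C_1 ≅ Z^12, C_2 ≅ Z^8.

The boundary map ∂_1: C_1 → C_0 sends each edge [p,q] (with p < q) to q − p. For instance
  ∂[v_4,v_5] = [v_5] − [v_4].
This gives a 6×12 integer matrix of rank 5; reducing to Smith normal form yields diagonal entries (1,1,1,1,1).

The boundary map ∂_2: C_2 → C_1 acts by ∂[p,q,r] = [q,r] − [p,r] + [p,q]. For instance
  ∂[v_0,v_2,v_3] = [v_2,v_3] − [v_0,v_3] + [v_0,v_2],
  ∂[v_2,v_4,v_5] = [v_4,v_5] − [v_2,v_5] + [v_2,v_4].
This gives a 12×8 integer matrix of rank 7; reducing to Smith normal form yields diagonal entries (1,1,1,1,1,1,1).

From H_k ≅ ker(∂_k) / im(∂_{k+1}) we obtain:

  H_0: rank C_0 − rank ∂_1 = 6 − 5 = 1, and the invariant factors of ∂_1 are all 1, so H_0 = Z.
  H_1: rank ker ∂_1 − rank ∂_2 = (12 − 5) − 7 = 0, and the invariant factors of ∂_2 are all 1, so H_1 = 0.
  H_2: rank ker ∂_2 − rank ∂_3 = (8 − 7) − 0 = 1, and there is no ∂_3, so H_2 = Z.

(K is a triangulation of the 2-sphere S^2.)

Hence the Betti numbers are b_0 = 1, b_1 = 0, b_2 = 1.

b_0 = 1, b_1 = 0, b_2 = 1.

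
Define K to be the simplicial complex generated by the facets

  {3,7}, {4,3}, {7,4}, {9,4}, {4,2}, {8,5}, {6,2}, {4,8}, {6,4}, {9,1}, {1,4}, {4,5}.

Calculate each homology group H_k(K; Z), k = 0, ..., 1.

H_0 = Z,  H_1 = Z^4.

Fix the vertex order 1 < 2 < 3 < 4 < 5 < 6 < 7 < 8 < 9 and write every simplex with vertices in increasing order. Then dim K = 1 and the simplices of K are:

  0-simplices (9): [1], [2], [3], [4], [5], [6], [7], [8], [9]
  1-simplices (12): [1,4], [1,9], [2,4], [2,6], [3,4], [3,7], [4,5], [4,6], [4,7], [4,8], [4,9], [5,8]

giving chain groups C_0 ≅ Z^9, C_1 ≅ Z^12.

The boundary map ∂_1: C_1 → C_0 sends each edge [p,q] (with p < q) to q − p.
As a 9×12 matrix over Z this has rank 8, with invariant factors (1,1,1,1,1,1,1,1).

Computing H_k = (kernel of ∂_k) / (image of ∂_{k+1}):

  H_0: rank C_0 − rank ∂_1 = 9 − 8 = 1, and the invariant factors of ∂_1 are all 1, so H_0 ≅ Z.
  H_1: rank ker ∂_1 − rank ∂_2 = (12 − 8) − 0 = 4, and there is no ∂_2, so H_1 ≅ Z^4.

(K is a triangulation of a wedge of 4 circles.)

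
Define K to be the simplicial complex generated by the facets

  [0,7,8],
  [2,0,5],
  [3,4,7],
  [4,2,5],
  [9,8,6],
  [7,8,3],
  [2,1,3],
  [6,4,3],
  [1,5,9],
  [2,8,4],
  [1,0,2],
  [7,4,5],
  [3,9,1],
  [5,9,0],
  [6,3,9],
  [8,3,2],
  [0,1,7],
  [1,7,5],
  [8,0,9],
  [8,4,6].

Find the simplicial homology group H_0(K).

H_0 ≅ Z.

Fix the vertex order 0 < 1 < 2 < 3 < 4 < 5 < 6 < 7 < 8 < 9 and write every simplex with vertices in increasing order. Then dim K = 2 and the simplices of K are:

  0-simplices (10): [0], [1], [2], [3], [4], [5], [6], [7], [8], [9]
  1-simplices (30): (30 of them)
  2-simplices (20): (20 of them)

giving chain groups C_0 ≅ Z^10, C_1 ≅ Z^30, C_2 ≅ Z^20.

The boundary map ∂_1: C_1 → C_0 maps an edge to its endpoints' difference, ∂[p,q] = q − p. For instance
  ∂[6,8] = [8] − [6].
As a 10×30 matrix over Z this has rank 9, with invariant factors (1,1,1,1,1,1,1,1,1).

∂_2: C_2 → C_1 maps a triangle to the signed sum of its edges. For instance
  ∂[1,3,9] = [3,9] − [1,9] + [1,3],
  ∂[0,7,8] = [7,8] − [0,8] + [0,7].
The 30×20 boundary matrix has rank 20 and Smith normal form diag(1,1,1,1,1,1,1,1,1,1,1,1,1,1,1,1,1,1,1,2).

Computing H_k = (kernel of ∂_k) / (image of ∂_{k+1}):

  H_0: rank C_0 − rank ∂_1 = 10 − 9 = 1, and the invariant factors of ∂_1 are all 1, so H_0 ≅ Z.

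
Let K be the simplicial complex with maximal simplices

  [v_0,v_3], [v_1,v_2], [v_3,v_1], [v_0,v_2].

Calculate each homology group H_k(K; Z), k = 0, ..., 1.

K has 4 vertices, 4 edges.
rank ∂_0 = 0, rank ∂_1 = 3 ⇒ b_0 = 4 − 0 − 3 = 1; all invariant factors of ∂_1 are 1 so no torsion. So H_0 = Z.
rank ∂_1 = 3, rank ∂_2 = 0 ⇒ b_1 = 4 − 3 − 0 = 1. So H_1 = Z.

H_0 ≅ Z,  H_1 ≅ Z.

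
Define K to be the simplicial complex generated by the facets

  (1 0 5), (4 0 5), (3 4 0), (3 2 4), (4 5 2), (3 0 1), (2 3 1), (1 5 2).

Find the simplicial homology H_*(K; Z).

K has 6 vertices, 12 edges, 8 triangles.
rank ∂_0 = 0, rank ∂_1 = 5 ⇒ b_0 = 6 − 0 − 5 = 1; all invariant factors of ∂_1 are 1 so no torsion. So H_0 = Z.
rank ∂_1 = 5, rank ∂_2 = 7 ⇒ b_1 = 12 − 5 − 7 = 0; all invariant factors of ∂_2 are 1 so no torsion. So H_1 = 0.
rank ∂_2 = 7, rank ∂_3 = 0 ⇒ b_2 = 8 − 7 − 0 = 1. So H_2 = Z.

H_0 = Z,  H_1 = 0,  H_2 = Z.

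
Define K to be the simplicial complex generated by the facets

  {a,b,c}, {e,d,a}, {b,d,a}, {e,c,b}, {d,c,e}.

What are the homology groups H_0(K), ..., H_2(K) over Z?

H_0 ≅ Z,  H_1 ≅ Z,  H_2 = 0.

Fix the vertex order a < b < c < d < e and write every simplex with vertices in increasing order. Then dim K = 2 and the simplices of K are:

  0-simplices (5): a, b, c, d, e
  1-simplices (10): ab, ac, ad, ae, bc, bd, be, cd, ce, de
  2-simplices (5): abc, abd, ade, bce, cde

giving chain groups C_0 ≅ Z^5, C_1 ≅ Z^10, C_2 ≅ Z^5.

∂_1: C_1 → C_0 is given by ∂[p,q] = [q] − [p]. For instance
  ∂bc = c − b.
As a 5×10 matrix over Z this has rank 4, with invariant factors (1,1,1,1).

Boundary ∂_2: C_2 → C_1 maps a triangle to the signed sum of its edges. For instance
  ∂bce = ce − be + bc,
  ∂ade = de − ae + ad.
The 10×5 boundary matrix has rank 5 and Smith normal form diag(1,1,1,1,1).

From H_k ≅ ker(∂_k) / im(∂_{k+1}) we obtain:

  H_0: rank C_0 − rank ∂_1 = 5 − 4 = 1, and the invariant factors of ∂_1 are all 1, so H_0 = Z.
  H_1: rank ker ∂_1 − rank ∂_2 = (10 − 4) − 5 = 1, and the invariant factors of ∂_2 are all 1, so H_1 = Z.
  H_2: rank ker ∂_2 − rank ∂_3 = (5 − 5) − 0 = 0, and there is no ∂_3, so H_2 = 0.

As a check, the Euler characteristic is 5 − 10 + 5 = 0, which agrees with 1 − 1 + 0 = 0.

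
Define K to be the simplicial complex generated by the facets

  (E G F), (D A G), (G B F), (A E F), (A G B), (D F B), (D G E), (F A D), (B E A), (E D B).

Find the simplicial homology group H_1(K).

Fix the vertex order A < B < D < E < F < G and write every simplex with vertices in increasing order. Then dim K = 2 and the simplices of K are:

  0-simplices (6): A, B, D, E, F, G
  1-simplices (15): AB, AD, AE, AF, AG, BD, BE, BF, BG, DE, DF, DG, EF, EG, FG
  2-simplices (10): ABE, ABG, ADF, ADG, AEF, BDE, BDF, BFG, DEG, EFG

so the chain groups are C_0 ≅ Z^6, C_1 ≅ Z^15, C_2 ≅ Z^10.

Boundary ∂_1: C_1 → C_0 sends each edge [p,q] (with p < q) to q − p. For instance
  ∂AD = D − A.
The 6×15 boundary matrix has rank 5 and Smith normal form diag(1,1,1,1,1).

The boundary map ∂_2: C_2 → C_1 acts by ∂[p,q,r] = [q,r] − [p,r] + [p,q]. For instance
  ∂BFG = FG − BG + BF,
  ∂ABG = BG − AG + AB.
The 15×10 boundary matrix has rank 10 and Smith normal form diag(1,1,1,1,1,1,1,1,1,2).

Computing H_k = (kernel of ∂_k) / (image of ∂_{k+1}):

  H_1: rank ker ∂_1 − rank ∂_2 = (15 − 5) − 10 = 0, and ∂_2 has invariant factor 2 > 1, so H_1 ≅ Z/2.

H_1 = Z/2.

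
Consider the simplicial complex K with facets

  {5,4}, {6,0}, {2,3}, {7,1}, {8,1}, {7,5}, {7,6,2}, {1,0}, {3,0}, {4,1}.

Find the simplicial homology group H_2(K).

H_2 ≅ 0.

Order the vertices as 0 < 1 < 2 < 3 < 4 < 5 < 6 < 7 < 8. Listing each simplex with vertices in this order, K has dimension 2 with simplices:

  0-simplices (9): [0], [1], [2], [3], [4], [5], [6], [7], [8]
  1-simplices (12): [0,1], [0,3], [0,6], [1,4], [1,7], [1,8], [2,3], [2,6], [2,7], [4,5], [5,7], [6,7]
  2-simplices (1): [2,6,7]

so the chain groups are C_0 ≅ Z^9, C_1 ≅ Z^12, C_2 ≅ Z^1.

The boundary map ∂_1: C_1 → C_0 is given by ∂[p,q] = [q] − [p]. For instance
  ∂[2,6] = [6] − [2].
The resulting 9×12 matrix has rank 8, and its Smith normal form has invariant factors (1,1,1,1,1,1,1,1).

Boundary ∂_2: C_2 → C_1 sends each 2-simplex [p,q,r] to [q,r] − [p,r] + [p,q]. For instance
  ∂[2,6,7] = [6,7] − [2,7] + [2,6].
This gives a 12×1 integer matrix of rank 1; reducing to Smith normal form yields diagonal entries (1).

Now H_k = ker ∂_k / im ∂_{k+1}, so:

  H_2: rank ker ∂_2 − rank ∂_3 = (1 − 1) − 0 = 0, and there is no ∂_3, so H_2 ≅ 0.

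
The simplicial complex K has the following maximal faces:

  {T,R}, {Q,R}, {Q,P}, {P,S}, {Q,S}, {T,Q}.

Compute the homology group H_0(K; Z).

H_0 ≅ Z.

Take the total order P < Q < R < S < T on the vertex set. Then K (dimension 1) consists of the simplices:

  0-simplices (5): P, Q, R, S, T
  1-simplices (6): PQ, PS, QR, QS, QT, RT

Hence C_0 ≅ Z^5, C_1 ≅ Z^6.

∂_1: C_1 → C_0 sends each edge [p,q] (with p < q) to q − p. For instance
  ∂PS = S − P.
As a 5×6 matrix over Z this has rank 4, with invariant factors (1,1,1,1).

From H_k ≅ ker(∂_k) / im(∂_{k+1}) we obtain:

  H_0: rank C_0 − rank ∂_1 = 5 − 4 = 1, and the invariant factors of ∂_1 are all 1, so H_0 = Z.

(K is a triangulation of a wedge of 2 circles.)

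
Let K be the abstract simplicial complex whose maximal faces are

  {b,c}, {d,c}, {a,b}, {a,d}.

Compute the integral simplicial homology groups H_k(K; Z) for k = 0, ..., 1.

H_0 = Z,  H_1 = Z.

Take the total order a < b < c < d on the vertex set. Then K (dimension 1) consists of the simplices:

  0-simplices (4): a, b, c, d
  1-simplices (4): ab, ad, bc, cd

giving chain groups C_0 ≅ Z^4, C_1 ≅ Z^4.

Boundary ∂_1: C_1 → C_0 is given by ∂[p,q] = [q] − [p]. For instance
  ∂ab = b − a.
This gives a 4×4 integer matrix of rank 3; reducing to Smith normal form yields diagonal entries (1,1,1).

Computing H_k = (kernel of ∂_k) / (image of ∂_{k+1}):

  H_0: rank C_0 − rank ∂_1 = 4 − 3 = 1, and the invariant factors of ∂_1 are all 1, so H_0 ≅ Z.
  H_1: rank ker ∂_1 − rank ∂_2 = (4 − 3) − 0 = 1, and there is no ∂_2, so H_1 ≅ Z.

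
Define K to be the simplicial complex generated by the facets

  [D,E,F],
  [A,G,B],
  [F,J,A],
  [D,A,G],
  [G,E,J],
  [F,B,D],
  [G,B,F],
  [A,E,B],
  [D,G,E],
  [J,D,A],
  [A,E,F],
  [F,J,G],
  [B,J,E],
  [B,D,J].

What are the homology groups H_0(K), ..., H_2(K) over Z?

Order the vertices as A < B < D < E < F < G < J. Listing each simplex with vertices in this order, K has dimension 2 with simplices:

  0-simplices (7): A, B, D, E, F, G, J
  1-simplices (21): AB, AD, AE, AF, AG, AJ, BD, BE, BF, BG, BJ, DE, DF, DG, DJ, EF, EG, EJ, FG, FJ, GJ
  2-simplices (14): ABE, ABG, ADG, ADJ, AEF, AFJ, BDF, BDJ, BEJ, BFG, DEF, DEG, EGJ, FGJ

Hence C_0 ≅ Z^7, C_1 ≅ Z^21, C_2 ≅ Z^14.

∂_1: C_1 → C_0 is given by ∂[p,q] = [q] − [p].
As a 7×21 matrix over Z this has rank 6, with invariant factors (1,1,1,1,1,1).

∂_2: C_2 → C_1 maps a triangle to the signed sum of its edges. For instance
  ∂EGJ = GJ − EJ + EG,
  ∂BDJ = DJ − BJ + BD.
The 21×14 boundary matrix has rank 13 and Smith normal form diag(1,1,1,1,1,1,1,1,1,1,1,1,1).

Computing H_k = (kernel of ∂_k) / (image of ∂_{k+1}):

  H_0: rank C_0 − rank ∂_1 = 7 − 6 = 1, and the invariant factors of ∂_1 are all 1, so H_0 ≅ Z.
  H_1: rank ker ∂_1 − rank ∂_2 = (21 − 6) − 13 = 2, and the invariant factors of ∂_2 are all 1, so H_1 ≅ Z^2.
  H_2: rank ker ∂_2 − rank ∂_3 = (14 − 13) − 0 = 1, and there is no ∂_3, so H_2 ≅ Z.

(K is a triangulation of the torus T^2.)

H_0 ≅ Z,  H_1 ≅ Z^2,  H_2 ≅ Z.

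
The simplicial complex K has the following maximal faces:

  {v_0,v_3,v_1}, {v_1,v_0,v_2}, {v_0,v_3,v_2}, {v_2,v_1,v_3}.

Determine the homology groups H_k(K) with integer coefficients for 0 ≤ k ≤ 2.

Order the vertices as v_0 < v_1 < v_2 < v_3. Listing each simplex with vertices in this order, K has dimension 2 with simplices:

  0-simplices (4): [v_0], [v_1], [v_2], [v_3]
  1-simplices (6): [v_0,v_1], [v_0,v_2], [v_0,v_3], [v_1,v_2], [v_1,v_3], [v_2,v_3]
  2-simplices (4): [v_0,v_1,v_2], [v_0,v_1,v_3], [v_0,v_2,v_3], [v_1,v_2,v_3]

Hence C_0 ≅ Z^4, C_1 ≅ Z^6, C_2 ≅ Z^4.

The boundary map ∂_1: C_1 → C_0 is given by ∂[p,q] = [q] − [p]. For instance
  ∂[v_0,v_3] = [v_3] − [v_0].
The resulting 4×6 matrix has rank 3, and its Smith normal form has invariant factors (1,1,1).

The boundary map ∂_2: C_2 → C_1 sends each 2-simplex [p,q,r] to [q,r] − [p,r] + [p,q]. For instance
  ∂[v_0,v_1,v_3] = [v_1,v_3] − [v_0,v_3] + [v_0,v_1],
  ∂[v_0,v_1,v_2] = [v_1,v_2] − [v_0,v_2] + [v_0,v_1].
As a 6×4 matrix over Z this has rank 3, with invariant factors (1,1,1).

Now H_k = ker ∂_k / im ∂_{k+1}, so:

  H_0: rank C_0 − rank ∂_1 = 4 − 3 = 1, and the invariant factors of ∂_1 are all 1, so H_0 = Z.
  H_1: rank ker ∂_1 − rank ∂_2 = (6 − 3) − 3 = 0, and the invariant factors of ∂_2 are all 1, so H_1 = 0.
  H_2: rank ker ∂_2 − rank ∂_3 = (4 − 3) − 0 = 1, and there is no ∂_3, so H_2 = Z.

(K is a triangulation of the 2-sphere S^2.)

H_0 ≅ Z,  H_1 = 0,  H_2 ≅ Z.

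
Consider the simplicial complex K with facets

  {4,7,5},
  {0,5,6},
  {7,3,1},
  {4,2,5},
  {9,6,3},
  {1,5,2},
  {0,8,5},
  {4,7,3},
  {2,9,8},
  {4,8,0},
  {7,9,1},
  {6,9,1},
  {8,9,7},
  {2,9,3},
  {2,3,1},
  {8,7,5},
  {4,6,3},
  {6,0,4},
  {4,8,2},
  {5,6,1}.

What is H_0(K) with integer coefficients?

K has 10 vertices, 30 edges, 20 triangles.
rank ∂_0 = 0, rank ∂_1 = 9 ⇒ b_0 = 10 − 0 − 9 = 1; all invariant factors of ∂_1 are 1 so no torsion. So H_0 ≅ Z.

H_0 ≅ Z.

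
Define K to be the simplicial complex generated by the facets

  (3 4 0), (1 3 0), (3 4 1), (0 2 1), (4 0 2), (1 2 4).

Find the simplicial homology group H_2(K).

H_2 = Z.

Order the vertices as 0 < 1 < 2 < 3 < 4. Listing each simplex with vertices in this order, K has dimension 2 with simplices:

  0-simplices (5): [0], [1], [2], [3], [4]
  1-simplices (9): [0,1], [0,2], [0,3], [0,4], [1,2], [1,3], [1,4], [2,4], [3,4]
  2-simplices (6): [0,1,2], [0,1,3], [0,2,4], [0,3,4], [1,2,4], [1,3,4]

so the chain groups are C_0 ≅ Z^5, C_1 ≅ Z^9, C_2 ≅ Z^6.

∂_1: C_1 → C_0 sends each edge [p,q] (with p < q) to q − p.
As a 5×9 matrix over Z this has rank 4, with invariant factors (1,1,1,1).

The boundary map ∂_2: C_2 → C_1 acts by ∂[p,q,r] = [q,r] − [p,r] + [p,q]. For instance
  ∂[1,3,4] = [3,4] − [1,4] + [1,3],
  ∂[0,3,4] = [3,4] − [0,4] + [0,3].
This gives a 9×6 integer matrix of rank 5; reducing to Smith normal form yields diagonal entries (1,1,1,1,1).

Reading off H_k = ker ∂_k / im ∂_{k+1}:

  H_2: rank ker ∂_2 − rank ∂_3 = (6 − 5) − 0 = 1, and there is no ∂_3, so H_2 ≅ Z.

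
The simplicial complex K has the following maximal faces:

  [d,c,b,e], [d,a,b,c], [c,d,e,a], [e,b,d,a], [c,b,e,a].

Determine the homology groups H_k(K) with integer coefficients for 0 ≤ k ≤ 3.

H_0 ≅ Z,  H_1 = 0,  H_2 = 0,  H_3 ≅ Z.

Order the vertices as a < b < c < d < e. Listing each simplex with vertices in this order, K has dimension 3 with simplices:

  0-simplices (5): a, b, c, d, e
  1-simplices (10): ab, ac, ad, ae, bc, bd, be, cd, ce, de
  2-simplices (10): abc, abd, abe, acd, ace, ade, bcd, bce, bde, cde
  3-simplices (5): abcd, abce, abde, acde, bcde

giving chain groups C_0 ≅ Z^5, C_1 ≅ Z^10, C_2 ≅ Z^10, C_3 ≅ Z^5.

Boundary ∂_1: C_1 → C_0 is given by ∂[p,q] = [q] − [p]. For instance
  ∂ae = e − a.
The 5×10 boundary matrix has rank 4 and Smith normal form diag(1,1,1,1).

Boundary ∂_2: C_2 → C_1 maps a triangle to the signed sum of its edges. For instance
  ∂ade = de − ae + ad,
  ∂abc = bc − ac + ab.
As a 10×10 matrix over Z this has rank 6, with invariant factors (1,1,1,1,1,1).

The boundary map ∂_3: C_3 → C_2 sends each 3-simplex σ to the alternating sum Σ_i (−1)^i (σ with its i-th vertex removed). For instance
  ∂bcde = cde − bde + bce − bcd,
  ∂acde = cde − ade + ace − acd.
As a 10×5 matrix over Z this has rank 4, with invariant factors (1,1,1,1).

Computing H_k = (kernel of ∂_k) / (image of ∂_{k+1}):

  H_0: rank C_0 − rank ∂_1 = 5 − 4 = 1, and the invariant factors of ∂_1 are all 1, so H_0 ≅ Z.
  H_1: rank ker ∂_1 − rank ∂_2 = (10 − 4) − 6 = 0, and the invariant factors of ∂_2 are all 1, so H_1 ≅ 0.
  H_2: rank ker ∂_2 − rank ∂_3 = (10 − 6) − 4 = 0, and the invariant factors of ∂_3 are all 1, so H_2 ≅ 0.
  H_3: rank ker ∂_3 − rank ∂_4 = (5 − 4) − 0 = 1, and there is no ∂_4, so H_3 ≅ Z.

As a check, the Euler characteristic is 5 − 10 + 10 − 5 = 0, which agrees with 1 − 0 + 0 − 1 = 0.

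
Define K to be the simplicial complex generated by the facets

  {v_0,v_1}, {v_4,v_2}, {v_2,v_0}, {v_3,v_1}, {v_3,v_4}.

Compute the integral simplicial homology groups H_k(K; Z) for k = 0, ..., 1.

Fix the vertex order v_0 < v_1 < v_2 < v_3 < v_4 and write every simplex with vertices in increasing order. Then dim K = 1 and the simplices of K are:

  0-simplices (5): [v_0], [v_1], [v_2], [v_3], [v_4]
  1-simplices (5): [v_0,v_1], [v_0,v_2], [v_1,v_3], [v_2,v_4], [v_3,v_4]

so the chain groups are C_0 ≅ Z^5, C_1 ≅ Z^5.

∂_1: C_1 → C_0 sends each edge [p,q] (with p < q) to q − p. For instance
  ∂[v_1,v_3] = [v_3] − [v_1].
This gives a 5×5 integer matrix of rank 4; reducing to Smith normal form yields diagonal entries (1,1,1,1).

Reading off H_k = ker ∂_k / im ∂_{k+1}:

  H_0: rank C_0 − rank ∂_1 = 5 − 4 = 1, and the invariant factors of ∂_1 are all 1, so H_0 ≅ Z.
  H_1: rank ker ∂_1 − rank ∂_2 = (5 − 4) − 0 = 1, and there is no ∂_2, so H_1 ≅ Z.

As a check, the Euler characteristic is 5 − 5 = 0, which agrees with 1 − 1 = 0.

H_0 = Z,  H_1 = Z.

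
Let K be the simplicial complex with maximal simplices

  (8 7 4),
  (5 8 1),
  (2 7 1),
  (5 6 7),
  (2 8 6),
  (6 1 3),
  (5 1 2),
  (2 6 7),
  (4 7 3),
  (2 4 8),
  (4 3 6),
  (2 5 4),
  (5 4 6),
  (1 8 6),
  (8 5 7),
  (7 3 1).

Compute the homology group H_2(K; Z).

We work with the vertex ordering 1 < 2 < 3 < 4 < 5 < 6 < 7 < 8. The simplices of K, each written with vertices in increasing order, are:

  0-simplices (8): [1], [2], [3], [4], [5], [6], [7], [8]
  1-simplices (24): (24 of them)
  2-simplices (16): [1,2,5], [1,2,7], [1,3,6], [1,3,7], [1,5,8], [1,6,8], [2,4,5], [2,4,8], [2,6,7], [2,6,8], [3,4,6], [3,4,7], [4,5,6], [4,7,8], [5,6,7], [5,7,8]

so the chain groups are C_0 ≅ Z^8, C_1 ≅ Z^24, C_2 ≅ Z^16.

∂_1: C_1 → C_0 maps an edge to its endpoints' difference, ∂[p,q] = q − p. For instance
  ∂[4,5] = [5] − [4].
The 8×24 boundary matrix has rank 7 and Smith normal form diag(1,1,1,1,1,1,1).

The boundary map ∂_2: C_2 → C_1 sends each 2-simplex [p,q,r] to [q,r] − [p,r] + [p,q]. For instance
  ∂[5,6,7] = [6,7] − [5,7] + [5,6],
  ∂[1,2,5] = [2,5] − [1,5] + [1,2].
The 24×16 boundary matrix has rank 15 and Smith normal form diag(1,1,1,1,1,1,1,1,1,1,1,1,1,1,1).

From H_k ≅ ker(∂_k) / im(∂_{k+1}) we obtain:

  H_2: rank ker ∂_2 − rank ∂_3 = (16 − 15) − 0 = 1, and there is no ∂_3, so H_2 = Z.

H_2 ≅ Z.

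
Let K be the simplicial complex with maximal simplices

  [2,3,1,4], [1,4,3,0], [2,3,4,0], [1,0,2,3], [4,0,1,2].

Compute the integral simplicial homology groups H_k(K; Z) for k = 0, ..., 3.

H_0 = Z,  H_1 = 0,  H_2 = 0,  H_3 = Z.

We work with the vertex ordering 0 < 1 < 2 < 3 < 4. The simplices of K, each written with vertices in increasing order, are:

  0-simplices (5): [0], [1], [2], [3], [4]
  1-simplices (10): [0,1], [0,2], [0,3], [0,4], [1,2], [1,3], [1,4], [2,3], [2,4], [3,4]
  2-simplices (10): [0,1,2], [0,1,3], [0,1,4], [0,2,3], [0,2,4], [0,3,4], [1,2,3], [1,2,4], [1,3,4], [2,3,4]
  3-simplices (5): [0,1,2,3], [0,1,2,4], [0,1,3,4], [0,2,3,4], [1,2,3,4]

giving chain groups C_0 ≅ Z^5, C_1 ≅ Z^10, C_2 ≅ Z^10, C_3 ≅ Z^5.

Boundary ∂_1: C_1 → C_0 sends each edge [p,q] (with p < q) to q − p. For instance
  ∂[0,2] = [2] − [0].
As a 5×10 matrix over Z this has rank 4, with invariant factors (1,1,1,1).

Boundary ∂_2: C_2 → C_1 sends each 2-simplex [p,q,r] to [q,r] − [p,r] + [p,q]. For instance
  ∂[1,2,4] = [2,4] − [1,4] + [1,2],
  ∂[0,3,4] = [3,4] − [0,4] + [0,3].
This gives a 10×10 integer matrix of rank 6; reducing to Smith normal form yields diagonal entries (1,1,1,1,1,1).

∂_3: C_3 → C_2 sends each 3-simplex σ to the alternating sum Σ_i (−1)^i (σ with its i-th vertex removed). For instance
  ∂[0,1,2,3] = [1,2,3] − [0,2,3] + [0,1,3] − [0,1,2],
  ∂[0,1,2,4] = [1,2,4] − [0,2,4] + [0,1,4] − [0,1,2].
The resulting 10×5 matrix has rank 4, and its Smith normal form has invariant factors (1,1,1,1).

Reading off H_k = ker ∂_k / im ∂_{k+1}:

  H_0: rank C_0 − rank ∂_1 = 5 − 4 = 1, and the invariant factors of ∂_1 are all 1, so H_0 = Z.
  H_1: rank ker ∂_1 − rank ∂_2 = (10 − 4) − 6 = 0, and the invariant factors of ∂_2 are all 1, so H_1 = 0.
  H_2: rank ker ∂_2 − rank ∂_3 = (10 − 6) − 4 = 0, and the invariant factors of ∂_3 are all 1, so H_2 = 0.
  H_3: rank ker ∂_3 − rank ∂_4 = (5 − 4) − 0 = 1, and there is no ∂_4, so H_3 = Z.

As a check, the Euler characteristic is 5 − 10 + 10 − 5 = 0, which agrees with 1 − 0 + 0 − 1 = 0.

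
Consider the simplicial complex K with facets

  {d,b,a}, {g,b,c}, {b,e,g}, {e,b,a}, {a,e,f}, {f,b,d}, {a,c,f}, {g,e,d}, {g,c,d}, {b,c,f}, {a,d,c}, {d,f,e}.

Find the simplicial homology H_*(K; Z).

Order the vertices as a < b < c < d < e < f < g. Listing each simplex with vertices in this order, K has dimension 2 with simplices:

  0-simplices (7): a, b, c, d, e, f, g
  1-simplices (18): ab, ac, ad, ae, af, bc, bd, be, bf, bg, cd, cf, cg, de, df, dg, ef, eg
  2-simplices (12): abd, abe, acd, acf, aef, bcf, bcg, bdf, beg, cdg, def, deg

so the chain groups are C_0 ≅ Z^7, C_1 ≅ Z^18, C_2 ≅ Z^12.

The boundary map ∂_1: C_1 → C_0 sends each edge [p,q] (with p < q) to q − p. For instance
  ∂df = f − d.
As a 7×18 matrix over Z this has rank 6, with invariant factors (1,1,1,1,1,1).

Boundary ∂_2: C_2 → C_1 acts by ∂[p,q,r] = [q,r] − [p,r] + [p,q]. For instance
  ∂acf = cf − af + ac,
  ∂cdg = dg − cg + cd.
The 18×12 boundary matrix has rank 12 and Smith normal form diag(1,1,1,1,1,1,1,1,1,1,1,2).

From H_k ≅ ker(∂_k) / im(∂_{k+1}) we obtain:

  H_0: rank C_0 − rank ∂_1 = 7 − 6 = 1, and the invariant factors of ∂_1 are all 1, so H_0 ≅ Z.
  H_1: rank ker ∂_1 − rank ∂_2 = (18 − 6) − 12 = 0, and ∂_2 has invariant factor 2 > 1, so H_1 ≅ Z/2.
  H_2: rank ker ∂_2 − rank ∂_3 = (12 − 12) − 0 = 0, and there is no ∂_3, so H_2 ≅ 0.

As a check, the Euler characteristic is 7 − 18 + 12 = 1, which agrees with 1 − 0 + 0 = 1.

H_0 = Z,  H_1 = Z/2,  H_2 = 0.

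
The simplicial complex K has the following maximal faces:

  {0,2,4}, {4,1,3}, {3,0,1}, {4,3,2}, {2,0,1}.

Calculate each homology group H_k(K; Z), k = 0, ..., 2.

We work with the vertex ordering 0 < 1 < 2 < 3 < 4. The simplices of K, each written with vertices in increasing order, are:

  0-simplices (5): [0], [1], [2], [3], [4]
  1-simplices (10): [0,1], [0,2], [0,3], [0,4], [1,2], [1,3], [1,4], [2,3], [2,4], [3,4]
  2-simplices (5): [0,1,2], [0,1,3], [0,2,4], [1,3,4], [2,3,4]

giving chain groups C_0 ≅ Z^5, C_1 ≅ Z^10, C_2 ≅ Z^5.

∂_1: C_1 → C_0 maps an edge to its endpoints' difference, ∂[p,q] = q − p. For instance
  ∂[1,3] = [3] − [1].
As a 5×10 matrix over Z this has rank 4, with invariant factors (1,1,1,1).

The boundary map ∂_2: C_2 → C_1 maps a triangle to the signed sum of its edges. For instance
  ∂[0,2,4] = [2,4] − [0,4] + [0,2],
  ∂[2,3,4] = [3,4] − [2,4] + [2,3].
The 10×5 boundary matrix has rank 5 and Smith normal form diag(1,1,1,1,1).

Reading off H_k = ker ∂_k / im ∂_{k+1}:

  H_0: rank C_0 − rank ∂_1 = 5 − 4 = 1, and the invariant factors of ∂_1 are all 1, so H_0 = Z.
  H_1: rank ker ∂_1 − rank ∂_2 = (10 − 4) − 5 = 1, and the invariant factors of ∂_2 are all 1, so H_1 = Z.
  H_2: rank ker ∂_2 − rank ∂_3 = (5 − 5) − 0 = 0, and there is no ∂_3, so H_2 = 0.

(K is a triangulation of the Möbius band.)

H_0 ≅ Z,  H_1 ≅ Z,  H_2 = 0.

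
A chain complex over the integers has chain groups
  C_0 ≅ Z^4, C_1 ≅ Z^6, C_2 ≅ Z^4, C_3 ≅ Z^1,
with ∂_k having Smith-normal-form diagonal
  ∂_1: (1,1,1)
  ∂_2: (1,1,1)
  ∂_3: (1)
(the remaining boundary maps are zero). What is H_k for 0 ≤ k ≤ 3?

H_0 ≅ Z,  H_1 = 0,  H_2 = 0,  H_3 = 0.

H_0: b_0 = 4 − 0 − 3 = 1; torsion from ∂_1 factors > 1: none. So H_0 ≅ Z.
H_1: b_1 = 6 − 3 − 3 = 0; torsion from ∂_2 factors > 1: none. So H_1 ≅ 0.
H_2: b_2 = 4 − 3 − 1 = 0; torsion from ∂_3 factors > 1: none. So H_2 ≅ 0.
H_3: b_3 = 1 − 1 − 0 = 0; torsion from ∂_4 factors > 1: none. So H_3 ≅ 0.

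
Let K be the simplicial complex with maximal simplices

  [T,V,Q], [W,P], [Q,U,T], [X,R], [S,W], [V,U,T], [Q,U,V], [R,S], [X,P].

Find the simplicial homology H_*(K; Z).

Fix the vertex order P < Q < R < S < T < U < V < W < X and write every simplex with vertices in increasing order. Then dim K = 2 and the simplices of K are:

  0-simplices (9): P, Q, R, S, T, U, V, W, X
  1-simplices (11): PW, PX, QT, QU, QV, RS, RX, SW, TU, TV, UV
  2-simplices (4): QTU, QTV, QUV, TUV

so the chain groups are C_0 ≅ Z^9, C_1 ≅ Z^11, C_2 ≅ Z^4.

The boundary map ∂_1: C_1 → C_0 is given by ∂[p,q] = [q] − [p]. For instance
  ∂QV = V − Q.
As a 9×11 matrix over Z this has rank 7, with invariant factors (1,1,1,1,1,1,1).

Boundary ∂_2: C_2 → C_1 maps a triangle to the signed sum of its edges. For instance
  ∂TUV = UV − TV + TU,
  ∂QUV = UV − QV + QU.
This gives a 11×4 integer matrix of rank 3; reducing to Smith normal form yields diagonal entries (1,1,1).

Reading off H_k = ker ∂_k / im ∂_{k+1}:

  H_0: rank C_0 − rank ∂_1 = 9 − 7 = 2, and the invariant factors of ∂_1 are all 1, so H_0 ≅ Z^2.
  H_1: rank ker ∂_1 − rank ∂_2 = (11 − 7) − 3 = 1, and the invariant factors of ∂_2 are all 1, so H_1 ≅ Z.
  H_2: rank ker ∂_2 − rank ∂_3 = (4 − 3) − 0 = 1, and there is no ∂_3, so H_2 ≅ Z.

As a check, the Euler characteristic is 9 − 11 + 4 = 2, which agrees with 2 − 1 + 1 = 2.

H_0 ≅ Z^2,  H_1 ≅ Z,  H_2 ≅ Z.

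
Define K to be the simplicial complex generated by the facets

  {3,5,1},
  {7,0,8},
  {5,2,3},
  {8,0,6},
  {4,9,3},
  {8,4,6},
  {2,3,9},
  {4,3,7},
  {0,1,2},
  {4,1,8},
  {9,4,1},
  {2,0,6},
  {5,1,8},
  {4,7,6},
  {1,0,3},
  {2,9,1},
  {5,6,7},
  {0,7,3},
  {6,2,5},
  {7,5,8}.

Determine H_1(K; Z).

We work with the vertex ordering 0 < 1 < 2 < 3 < 4 < 5 < 6 < 7 < 8 < 9. The simplices of K, each written with vertices in increasing order, are:

  0-simplices (10): [0], [1], [2], [3], [4], [5], [6], [7], [8], [9]
  1-simplices (30): (30 of them)
  2-simplices (20): (20 of them)

giving chain groups C_0 ≅ Z^10, C_1 ≅ Z^30, C_2 ≅ Z^20.

The boundary map ∂_1: C_1 → C_0 maps an edge to its endpoints' difference, ∂[p,q] = q − p. For instance
  ∂[5,8] = [8] − [5].
This gives a 10×30 integer matrix of rank 9; reducing to Smith normal form yields diagonal entries (1,1,1,1,1,1,1,1,1).

Boundary ∂_2: C_2 → C_1 acts by ∂[p,q,r] = [q,r] − [p,r] + [p,q]. For instance
  ∂[1,3,5] = [3,5] − [1,5] + [1,3],
  ∂[2,3,9] = [3,9] − [2,9] + [2,3].
This gives a 30×20 integer matrix of rank 20; reducing to Smith normal form yields diagonal entries (1,1,1,1,1,1,1,1,1,1,1,1,1,1,1,1,1,1,1,2).

Now H_k = ker ∂_k / im ∂_{k+1}, so:

  H_1: rank ker ∂_1 − rank ∂_2 = (30 − 9) − 20 = 1, and ∂_2 has invariant factor 2 > 1, so H_1 ≅ Z ⊕ Z/2.

H_1 = Z ⊕ Z/2.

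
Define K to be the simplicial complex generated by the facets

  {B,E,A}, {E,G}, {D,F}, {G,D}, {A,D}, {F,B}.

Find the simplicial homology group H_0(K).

H_0 ≅ Z.

K has 6 vertices, 8 edges, 1 triangle.
rank ∂_0 = 0, rank ∂_1 = 5 ⇒ b_0 = 6 − 0 − 5 = 1; all invariant factors of ∂_1 are 1 so no torsion. So H_0 ≅ Z.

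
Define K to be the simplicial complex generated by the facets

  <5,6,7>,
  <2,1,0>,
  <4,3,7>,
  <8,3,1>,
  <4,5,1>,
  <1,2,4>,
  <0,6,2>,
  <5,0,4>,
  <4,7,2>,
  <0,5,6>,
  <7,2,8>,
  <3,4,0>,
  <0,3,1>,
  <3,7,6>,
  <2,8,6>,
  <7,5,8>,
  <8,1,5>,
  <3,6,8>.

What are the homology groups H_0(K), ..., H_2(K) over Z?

H_0 = Z,  H_1 = Z ⊕ Z/2,  H_2 = 0.

We work with the vertex ordering 0 < 1 < 2 < 3 < 4 < 5 < 6 < 7 < 8. The simplices of K, each written with vertices in increasing order, are:

  0-simplices (9): [0], [1], [2], [3], [4], [5], [6], [7], [8]
  1-simplices (27): (27 of them)
  2-simplices (18): [0,1,2], [0,1,3], [0,2,6], [0,3,4], [0,4,5], [0,5,6], [1,2,4], [1,3,8], [1,4,5], [1,5,8], [2,4,7], [2,6,8], [2,7,8], [3,4,7], [3,6,7], [3,6,8], [5,6,7], [5,7,8]

Hence C_0 ≅ Z^9, C_1 ≅ Z^27, C_2 ≅ Z^18.

∂_1: C_1 → C_0 maps an edge to its endpoints' difference, ∂[p,q] = q − p. For instance
  ∂[0,5] = [5] − [0].
As a 9×27 matrix over Z this has rank 8, with invariant factors (1,1,1,1,1,1,1,1).

Boundary ∂_2: C_2 → C_1 maps a triangle to the signed sum of its edges. For instance
  ∂[1,4,5] = [4,5] − [1,5] + [1,4],
  ∂[3,6,7] = [6,7] − [3,7] + [3,6].
This gives a 27×18 integer matrix of rank 18; reducing to Smith normal form yields diagonal entries (1,1,1,1,1,1,1,1,1,1,1,1,1,1,1,1,1,2).

Now H_k = ker ∂_k / im ∂_{k+1}, so:

  H_0: rank C_0 − rank ∂_1 = 9 − 8 = 1, and the invariant factors of ∂_1 are all 1, so H_0 = Z.
  H_1: rank ker ∂_1 − rank ∂_2 = (27 − 8) − 18 = 1, and ∂_2 has invariant factor 2 > 1, so H_1 = Z ⊕ Z/2.
  H_2: rank ker ∂_2 − rank ∂_3 = (18 − 18) − 0 = 0, and there is no ∂_3, so H_2 = 0.

As a check, the Euler characteristic is 9 − 27 + 18 = 0, which agrees with 1 − 1 + 0 = 0.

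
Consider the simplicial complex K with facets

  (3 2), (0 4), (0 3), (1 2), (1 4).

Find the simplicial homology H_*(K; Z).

H_0 ≅ Z,  H_1 ≅ Z.

Take the total order 0 < 1 < 2 < 3 < 4 on the vertex set. Then K (dimension 1) consists of the simplices:

  0-simplices (5): [0], [1], [2], [3], [4]
  1-simplices (5): [0,3], [0,4], [1,2], [1,4], [2,3]

Hence C_0 ≅ Z^5, C_1 ≅ Z^5.

The boundary map ∂_1: C_1 → C_0 sends each edge [p,q] (with p < q) to q − p.
The 5×5 boundary matrix has rank 4 and Smith normal form diag(1,1,1,1).

From H_k ≅ ker(∂_k) / im(∂_{k+1}) we obtain:

  H_0: rank C_0 − rank ∂_1 = 5 − 4 = 1, and the invariant factors of ∂_1 are all 1, so H_0 ≅ Z.
  H_1: rank ker ∂_1 − rank ∂_2 = (5 − 4) − 0 = 1, and there is no ∂_2, so H_1 ≅ Z.

As a check, the Euler characteristic is 5 − 5 = 0, which agrees with 1 − 1 = 0.
(K is a triangulation of the circle S^1.)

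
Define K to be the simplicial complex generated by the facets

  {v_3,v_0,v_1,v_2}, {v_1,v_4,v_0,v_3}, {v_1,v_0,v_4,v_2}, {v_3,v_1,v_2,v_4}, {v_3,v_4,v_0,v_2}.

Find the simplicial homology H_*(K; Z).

H_0 ≅ Z,  H_1 = 0,  H_2 = 0,  H_3 ≅ Z.

We work with the vertex ordering v_0 < v_1 < v_2 < v_3 < v_4. The simplices of K, each written with vertices in increasing order, are:

  0-simplices (5): [v_0], [v_1], [v_2], [v_3], [v_4]
  1-simplices (10): [v_0,v_1], [v_0,v_2], [v_0,v_3], [v_0,v_4], [v_1,v_2], [v_1,v_3], [v_1,v_4], [v_2,v_3], [v_2,v_4], [v_3,v_4]
  2-simplices (10): [v_0,v_1,v_2], [v_0,v_1,v_3], [v_0,v_1,v_4], [v_0,v_2,v_3], [v_0,v_2,v_4], [v_0,v_3,v_4], [v_1,v_2,v_3], [v_1,v_2,v_4], [v_1,v_3,v_4], [v_2,v_3,v_4]
  3-simplices (5): [v_0,v_1,v_2,v_3], [v_0,v_1,v_2,v_4], [v_0,v_1,v_3,v_4], [v_0,v_2,v_3,v_4], [v_1,v_2,v_3,v_4]

giving chain groups C_0 ≅ Z^5, C_1 ≅ Z^10, C_2 ≅ Z^10, C_3 ≅ Z^5.

The boundary map ∂_1: C_1 → C_0 maps an edge to its endpoints' difference, ∂[p,q] = q − p. For instance
  ∂[v_0,v_4] = [v_4] − [v_0].
This gives a 5×10 integer matrix of rank 4; reducing to Smith normal form yields diagonal entries (1,1,1,1).

∂_2: C_2 → C_1 sends each 2-simplex [p,q,r] to [q,r] − [p,r] + [p,q]. For instance
  ∂[v_2,v_3,v_4] = [v_3,v_4] − [v_2,v_4] + [v_2,v_3],
  ∂[v_1,v_2,v_4] = [v_2,v_4] − [v_1,v_4] + [v_1,v_2].
The 10×10 boundary matrix has rank 6 and Smith normal form diag(1,1,1,1,1,1).

Boundary ∂_3: C_3 → C_2 sends each 3-simplex σ to the alternating sum Σ_i (−1)^i (σ with its i-th vertex removed). For instance
  ∂[v_1,v_2,v_3,v_4] = [v_2,v_3,v_4] − [v_1,v_3,v_4] + [v_1,v_2,v_4] − [v_1,v_2,v_3],
  ∂[v_0,v_1,v_2,v_3] = [v_1,v_2,v_3] − [v_0,v_2,v_3] + [v_0,v_1,v_3] − [v_0,v_1,v_2].
This gives a 10×5 integer matrix of rank 4; reducing to Smith normal form yields diagonal entries (1,1,1,1).

From H_k ≅ ker(∂_k) / im(∂_{k+1}) we obtain:

  H_0: rank C_0 − rank ∂_1 = 5 − 4 = 1, and the invariant factors of ∂_1 are all 1, so H_0 = Z.
  H_1: rank ker ∂_1 − rank ∂_2 = (10 − 4) − 6 = 0, and the invariant factors of ∂_2 are all 1, so H_1 = 0.
  H_2: rank ker ∂_2 − rank ∂_3 = (10 − 6) − 4 = 0, and the invariant factors of ∂_3 are all 1, so H_2 = 0.
  H_3: rank ker ∂_3 − rank ∂_4 = (5 − 4) − 0 = 1, and there is no ∂_4, so H_3 = Z.

As a check, the Euler characteristic is 5 − 10 + 10 − 5 = 0, which agrees with 1 − 0 + 0 − 1 = 0.
(K is a triangulation of the 3-sphere S^3.)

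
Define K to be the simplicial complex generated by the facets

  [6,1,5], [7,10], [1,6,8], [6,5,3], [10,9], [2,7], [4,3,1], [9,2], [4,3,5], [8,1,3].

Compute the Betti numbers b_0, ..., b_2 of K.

b_0 = 2, b_1 = 2, b_2 = 0.

Fix the vertex order 1 < 2 < 3 < 4 < 5 < 6 < 7 < 8 < 9 < 10 and write every simplex with vertices in increasing order. Then dim K = 2 and the simplices of K are:

  0-simplices (10): [1], [2], [3], [4], [5], [6], [7], [8], [9], [10]
  1-simplices (16): [1,3], [1,4], [1,5], [1,6], [1,8], [2,7], [2,9], [3,4], [3,5], [3,6], [3,8], [4,5], [5,6], [6,8], [7,10], [9,10]
  2-simplices (6): [1,3,4], [1,3,8], [1,5,6], [1,6,8], [3,4,5], [3,5,6]

so the chain groups are C_0 ≅ Z^10, C_1 ≅ Z^16, C_2 ≅ Z^6.

Boundary ∂_1: C_1 → C_0 maps an edge to its endpoints' difference, ∂[p,q] = q − p.
The 10×16 boundary matrix has rank 8 and Smith normal form diag(1,1,1,1,1,1,1,1).

∂_2: C_2 → C_1 sends each 2-simplex [p,q,r] to [q,r] − [p,r] + [p,q]. For instance
  ∂[1,3,8] = [3,8] − [1,8] + [1,3],
  ∂[3,4,5] = [4,5] − [3,5] + [3,4].
This gives a 16×6 integer matrix of rank 6; reducing to Smith normal form yields diagonal entries (1,1,1,1,1,1).

From H_k ≅ ker(∂_k) / im(∂_{k+1}) we obtain:

  H_0: rank C_0 − rank ∂_1 = 10 − 8 = 2, and the invariant factors of ∂_1 are all 1, so H_0 ≅ Z^2.
  H_1: rank ker ∂_1 − rank ∂_2 = (16 − 8) − 6 = 2, and the invariant factors of ∂_2 are all 1, so H_1 ≅ Z^2.
  H_2: rank ker ∂_2 − rank ∂_3 = (6 − 6) − 0 = 0, and there is no ∂_3, so H_2 ≅ 0.

Hence the Betti numbers are b_0 = 2, b_1 = 2, b_2 = 0.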